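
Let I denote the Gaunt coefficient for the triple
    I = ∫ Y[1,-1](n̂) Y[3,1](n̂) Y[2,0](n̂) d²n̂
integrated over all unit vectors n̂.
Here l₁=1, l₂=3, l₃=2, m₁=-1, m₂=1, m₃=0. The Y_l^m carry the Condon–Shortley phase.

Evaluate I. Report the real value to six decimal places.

m-sum 0 ✓  L=6 even ✓  2≤2≤4 ✓
Π(2lᵢ+1) = 3×7×5 = 105
triangle coeff Δ(1,3,2) = 1/105
Σ_t [1,1]: t=1:−1/4 = -1/4
(3j)²=3/35 [(1 3 2; 0 0 0)], sign=-1
Σ_t [2,2]: t=2:+1/8 = 1/8
(3j)²=2/35 [(1 3 2; -1 1 0)], sign=+1
⇒ 4πI² = 18/35
I = (-1)√(18/35/(4π)) = -0.20230066

-0.202301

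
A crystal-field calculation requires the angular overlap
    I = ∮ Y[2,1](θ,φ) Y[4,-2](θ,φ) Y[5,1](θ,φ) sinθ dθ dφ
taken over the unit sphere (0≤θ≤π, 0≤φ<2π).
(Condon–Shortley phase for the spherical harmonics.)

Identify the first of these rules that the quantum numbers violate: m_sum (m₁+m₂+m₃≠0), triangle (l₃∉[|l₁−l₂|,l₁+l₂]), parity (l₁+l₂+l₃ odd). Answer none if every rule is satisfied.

parity

Σmᵢ = 0  ✓
l₃∈[|l₁−l₂|,l₁+l₂]=[2,6], have l₃=5  ✓
Σlᵢ = 11 ⇒ odd  ✗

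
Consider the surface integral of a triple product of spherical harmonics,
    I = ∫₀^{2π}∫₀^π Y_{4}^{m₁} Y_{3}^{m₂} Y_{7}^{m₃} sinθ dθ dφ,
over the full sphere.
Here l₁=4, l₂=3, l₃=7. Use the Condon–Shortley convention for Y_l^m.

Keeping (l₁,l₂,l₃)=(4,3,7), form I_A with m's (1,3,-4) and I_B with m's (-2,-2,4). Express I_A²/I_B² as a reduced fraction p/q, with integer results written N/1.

Same 4,3,7: normalisation and zero-m 3j drop out of the ratio.
A: Δ: 0! 8! 6! / 15! → 1/45045; sum: t=0:+1/518400 = 1/518400; 3j²(4 3 7; 1 3 -4) = Δ·Π!·Σ² = 2/195  (sign -1)
B: Δ: 0! 8! 6! / 15! → 1/45045; sum: t=0:+1/172800 = 1/172800; 3j²(4 3 7; -2 -2 4) = Δ·Π!·Σ² = 2/65  (sign -1)
I_A²/I_B² = (2/195)/(2/65) = 1/3

1/3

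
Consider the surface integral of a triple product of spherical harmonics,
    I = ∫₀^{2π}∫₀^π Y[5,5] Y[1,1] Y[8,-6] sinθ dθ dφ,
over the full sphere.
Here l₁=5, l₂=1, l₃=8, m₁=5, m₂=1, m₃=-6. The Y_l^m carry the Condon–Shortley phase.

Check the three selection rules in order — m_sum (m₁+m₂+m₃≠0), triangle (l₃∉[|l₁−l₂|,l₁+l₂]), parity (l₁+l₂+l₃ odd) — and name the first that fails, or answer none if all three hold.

Σmᵢ = 0  ✓
l₃∈[|l₁−l₂|,l₁+l₂]=[4,6], have l₃=8  ✗
Σlᵢ = 14 ⇒ even

triangle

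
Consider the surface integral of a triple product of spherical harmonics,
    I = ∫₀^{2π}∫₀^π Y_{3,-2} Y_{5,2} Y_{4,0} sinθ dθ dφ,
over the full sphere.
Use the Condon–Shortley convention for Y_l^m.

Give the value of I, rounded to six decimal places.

-0.065427

Checks pass: Σm=0; 12 even; l₃=4∈[2,8].
(2·3+1)(2·5+1)(2·4+1) = 693
Δ: 4! 2! 6! / 13! → 1/180180
sum: t=1:−1/576 t=2:+1/144 t=3:−1/576 = 1/288
3j²(3 5 4; 0 0 0) = Δ·Π!·Σ² = 20/1001  (sign +1)
sum: t=3:−1/576 t=4:+1/864 = -1/1728
3j²(3 5 4; -2 2 0) = Δ·Π!·Σ² = 5/1287  (sign -1)
combine: 4πI² = 693·20/1001·5/1287 = 100/1859
take √, sign -1: I = -0.06542675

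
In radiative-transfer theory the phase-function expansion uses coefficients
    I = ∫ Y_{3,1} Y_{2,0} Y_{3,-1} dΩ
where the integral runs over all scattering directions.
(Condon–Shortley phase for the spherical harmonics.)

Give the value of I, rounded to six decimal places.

-0.126157

Checks pass: Σm=0; 8 even; l₃=3∈[1,5].
(2·3+1)(2·2+1)(2·3+1) = 245
Δ: 2! 4! 2! / 9! → 1/3780
sum: t=0:+1/24 t=1:−1/4 t=2:+1/24 = -1/6
3j²(3 2 3; 0 0 0) = Δ·Π!·Σ² = 4/105  (sign +1)
sum: t=0:+1/16 t=1:−1/6 t=2:+1/96 = -3/32
3j²(3 2 3; 1 0 -1) = Δ·Π!·Σ² = 3/140  (sign -1)
combine: 4πI² = 245·4/105·3/140 = 1/5
take √, sign -1: I = -0.12615663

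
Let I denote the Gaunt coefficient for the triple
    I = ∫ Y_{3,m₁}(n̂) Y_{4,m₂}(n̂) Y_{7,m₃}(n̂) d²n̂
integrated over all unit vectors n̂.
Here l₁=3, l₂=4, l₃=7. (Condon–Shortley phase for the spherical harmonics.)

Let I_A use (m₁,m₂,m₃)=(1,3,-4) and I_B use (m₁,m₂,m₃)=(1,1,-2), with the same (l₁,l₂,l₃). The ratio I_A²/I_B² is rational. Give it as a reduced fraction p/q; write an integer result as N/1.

11/14

l's match ⇒ only the (l;m) 3-j factors differ between A and B.
A: triangle coeff Δ(3,4,7) = 1/45045; Σ_t [0,0]: t=0:+1/241920 = 1/241920; (3j)²=2/91 [(3 4 7; 1 3 -4)], sign=-1
B: triangle coeff Δ(3,4,7) = 1/45045; Σ_t [0,0]: t=0:+1/34560 = 1/34560; (3j)²=4/143 [(3 4 7; 1 1 -2)], sign=-1
I_A²/I_B² = (2/91)/(4/143) = 11/14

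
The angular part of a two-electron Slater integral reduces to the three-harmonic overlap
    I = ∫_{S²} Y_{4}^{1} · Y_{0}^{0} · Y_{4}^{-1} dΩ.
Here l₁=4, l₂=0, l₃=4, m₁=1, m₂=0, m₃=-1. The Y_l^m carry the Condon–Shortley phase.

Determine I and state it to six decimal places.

m-sum 0 ✓  L=8 even ✓  4≤4≤4 ✓
Π(2lᵢ+1) = 9×1×9 = 81
triangle coeff Δ(4,0,4) = 1/9
Σ_t [0,0]: t=0:+1/576 = 1/576
(3j)²=1/9 [(4 0 4; 0 0 0)], sign=+1
Σ_t [0,0]: t=0:+1/720 = 1/720
(3j)²=1/9 [(4 0 4; 1 0 -1)], sign=-1
⇒ 4πI² = 1/1
I = (-1)√(1/1/(4π)) = -0.28209479

-0.282095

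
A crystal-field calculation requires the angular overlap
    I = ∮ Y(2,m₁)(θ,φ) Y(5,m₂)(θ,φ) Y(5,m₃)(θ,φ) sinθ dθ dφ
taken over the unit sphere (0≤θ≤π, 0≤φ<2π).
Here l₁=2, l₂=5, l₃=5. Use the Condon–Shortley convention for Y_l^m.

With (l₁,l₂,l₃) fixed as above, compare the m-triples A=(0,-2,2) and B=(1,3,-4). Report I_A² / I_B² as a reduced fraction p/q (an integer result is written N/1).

12/49

Shared (l₁,l₂,l₃)=(2,5,5): N and (l;000)² cancel in I_A²/I_B².
A: Δ = 2!·2!·8!/13! = 1/38610; Racah Σ t=0..2: t=0:+1/2880 t=1:−1/1440 t=2:+1/20160 = -1/3360; ⇒ 3j(2 5 5; 0 -2 2)² = 6/715, sgn +1
B: Δ = 2!·2!·8!/13! = 1/38610; Racah Σ t=0..1: t=0:+1/80640 t=1:−1/10080 = -1/11520; ⇒ 3j(2 5 5; 1 3 -4)² = 49/1430, sgn +1
I_A²/I_B² = (6/715)/(49/1430) = 12/49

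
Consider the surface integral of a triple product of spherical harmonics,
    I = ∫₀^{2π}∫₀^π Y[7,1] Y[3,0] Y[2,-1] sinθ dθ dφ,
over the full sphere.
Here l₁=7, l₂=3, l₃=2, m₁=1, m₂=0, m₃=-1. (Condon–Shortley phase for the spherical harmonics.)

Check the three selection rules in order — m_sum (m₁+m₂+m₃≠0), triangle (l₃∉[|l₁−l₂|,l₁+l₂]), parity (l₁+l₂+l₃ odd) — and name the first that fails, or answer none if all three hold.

triangle

azimuthal sum: 1 + 0 − 1 = 0  ✓
4 ≤ 2 ≤ 10 (triangle on l)  ✗
L = 7 + 3 + 2 = 12 (even)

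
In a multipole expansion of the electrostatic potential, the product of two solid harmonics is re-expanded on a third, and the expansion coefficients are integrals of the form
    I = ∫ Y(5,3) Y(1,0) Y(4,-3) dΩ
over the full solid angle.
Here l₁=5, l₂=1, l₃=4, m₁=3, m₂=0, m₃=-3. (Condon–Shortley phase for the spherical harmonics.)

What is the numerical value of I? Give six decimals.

-0.196426

m-sum 0 ✓  L=10 even ✓  4≤4≤6 ✓
Π(2lᵢ+1) = 11×3×9 = 297
triangle coeff Δ(5,1,4) = 1/495
Σ_t [1,1]: t=1:−1/576 = -1/576
(3j)²=5/99 [(5 1 4; 0 0 0)], sign=-1
Σ_t [1,1]: t=1:−1/5040 = -1/5040
(3j)²=16/495 [(5 1 4; 3 0 -3)], sign=+1
⇒ 4πI² = 16/33
I = (-1)√(16/33/(4π)) = -0.19642560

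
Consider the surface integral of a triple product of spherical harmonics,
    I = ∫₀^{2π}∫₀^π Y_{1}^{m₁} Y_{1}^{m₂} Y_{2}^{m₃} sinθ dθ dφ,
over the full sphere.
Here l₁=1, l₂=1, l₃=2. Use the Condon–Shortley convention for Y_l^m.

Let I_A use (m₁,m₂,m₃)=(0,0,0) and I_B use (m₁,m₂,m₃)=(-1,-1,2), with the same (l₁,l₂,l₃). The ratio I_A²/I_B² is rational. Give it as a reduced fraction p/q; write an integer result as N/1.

2/3

Same 1,1,2: normalisation and zero-m 3j drop out of the ratio.
A: Δ: 0! 2! 2! / 5! → 1/30; sum: t=0:+1/1 = 1/1; 3j²(1 1 2; 0 0 0) = Δ·Π!·Σ² = 2/15  (sign +1)
B: Δ: 0! 2! 2! / 5! → 1/30; sum: t=0:+1/4 = 1/4; 3j²(1 1 2; -1 -1 2) = Δ·Π!·Σ² = 1/5  (sign +1)
I_A²/I_B² = (2/15)/(1/5) = 2/3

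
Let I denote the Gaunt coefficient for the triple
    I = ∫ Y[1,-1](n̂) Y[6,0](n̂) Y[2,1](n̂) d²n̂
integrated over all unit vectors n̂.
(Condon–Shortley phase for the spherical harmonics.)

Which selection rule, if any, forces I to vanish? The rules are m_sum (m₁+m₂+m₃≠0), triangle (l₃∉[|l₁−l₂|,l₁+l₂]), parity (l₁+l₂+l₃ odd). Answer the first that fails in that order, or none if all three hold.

triangle

Σmᵢ = 0  ✓
l₃∈[|l₁−l₂|,l₁+l₂]=[5,7], have l₃=2  ✗
Σlᵢ = 9 ⇒ odd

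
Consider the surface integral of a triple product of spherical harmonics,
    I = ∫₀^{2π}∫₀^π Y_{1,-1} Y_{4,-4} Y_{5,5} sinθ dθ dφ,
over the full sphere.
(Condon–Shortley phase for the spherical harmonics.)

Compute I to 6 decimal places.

-0.329416

Rules hold: Σm=0, L=10 even, 3≤5≤5.
N = 3·9·11 = 297
Δ = 0!·2!·8!/11! = 1/495
Racah Σ t=0..0: t=0:+1/576 = 1/576
⇒ 3j(1 4 5; 0 0 0)² = 5/99, sgn -1
Racah Σ t=0..0: t=0:+1/80640 = 1/80640
⇒ 3j(1 4 5; -1 -4 5)² = 1/11, sgn +1
4πI² = N·(3j₀)²·(3jₘ)² = 15/11
I = -1·√(1.36364/4π) = -0.32941575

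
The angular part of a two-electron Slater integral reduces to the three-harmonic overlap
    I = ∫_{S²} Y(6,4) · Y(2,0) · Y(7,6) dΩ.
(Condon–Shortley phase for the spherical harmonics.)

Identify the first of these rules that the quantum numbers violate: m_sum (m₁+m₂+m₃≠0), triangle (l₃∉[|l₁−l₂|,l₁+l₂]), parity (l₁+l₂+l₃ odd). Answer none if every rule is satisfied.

Σmᵢ = 10  ✗
l₃∈[|l₁−l₂|,l₁+l₂]=[4,8], have l₃=7
Σlᵢ = 15 ⇒ odd

m_sum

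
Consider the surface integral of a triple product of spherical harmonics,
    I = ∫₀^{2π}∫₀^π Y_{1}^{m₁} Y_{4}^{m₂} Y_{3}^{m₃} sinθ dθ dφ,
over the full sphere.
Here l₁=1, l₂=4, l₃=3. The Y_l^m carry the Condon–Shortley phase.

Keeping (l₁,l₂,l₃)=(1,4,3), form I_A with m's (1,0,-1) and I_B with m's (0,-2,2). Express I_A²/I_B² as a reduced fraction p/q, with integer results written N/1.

Same 1,4,3: normalisation and zero-m 3j drop out of the ratio.
A: Δ: 2! 0! 6! / 9! → 1/252; sum: t=0:+1/96 = 1/96; 3j²(1 4 3; 1 0 -1) = Δ·Π!·Σ² = 1/42  (sign +1)
B: Δ: 2! 0! 6! / 9! → 1/252; sum: t=1:−1/120 = -1/120; 3j²(1 4 3; 0 -2 2) = Δ·Π!·Σ² = 1/21  (sign +1)
I_A²/I_B² = (1/42)/(1/21) = 1/2

1/2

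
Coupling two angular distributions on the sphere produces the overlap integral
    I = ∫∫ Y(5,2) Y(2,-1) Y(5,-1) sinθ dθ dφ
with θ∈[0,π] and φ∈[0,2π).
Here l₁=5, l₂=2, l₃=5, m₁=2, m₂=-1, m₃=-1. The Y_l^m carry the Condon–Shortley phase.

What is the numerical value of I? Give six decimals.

0.104819

Rules hold: Σm=0, L=12 even, 3≤5≤7.
N = 11·5·11 = 605
Δ = 2!·8!·2!/13! = 1/38610
Racah Σ t=0..2: t=0:+1/2880 t=1:−1/576 t=2:+1/2880 = -1/960
⇒ 3j(5 2 5; 0 0 0)² = 10/429, sgn +1
Racah Σ t=0..1: t=0:+1/1440 t=1:−1/2880 = 1/2880
⇒ 3j(5 2 5; 2 -1 -1)² = 7/715, sgn +1
4πI² = N·(3j₀)²·(3jₘ)² = 70/507
I = +1·√(0.138067/4π) = 0.10481902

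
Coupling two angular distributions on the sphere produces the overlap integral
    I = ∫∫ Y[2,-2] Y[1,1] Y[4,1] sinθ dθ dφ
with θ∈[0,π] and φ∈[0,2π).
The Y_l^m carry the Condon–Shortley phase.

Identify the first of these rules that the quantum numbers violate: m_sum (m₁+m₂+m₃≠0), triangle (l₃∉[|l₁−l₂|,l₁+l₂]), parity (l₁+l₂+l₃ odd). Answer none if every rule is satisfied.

azimuthal sum: -2 + 1 + 1 = 0  ✓
1 ≤ 4 ≤ 3 (triangle on l)  ✗
L = 2 + 1 + 4 = 7 (odd)

triangle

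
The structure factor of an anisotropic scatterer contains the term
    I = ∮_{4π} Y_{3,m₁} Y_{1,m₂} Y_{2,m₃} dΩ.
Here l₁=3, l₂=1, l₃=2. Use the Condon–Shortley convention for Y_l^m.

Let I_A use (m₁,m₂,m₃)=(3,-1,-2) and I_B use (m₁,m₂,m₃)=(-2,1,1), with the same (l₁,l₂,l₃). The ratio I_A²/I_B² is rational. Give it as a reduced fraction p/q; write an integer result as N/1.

Same 3,1,2: normalisation and zero-m 3j drop out of the ratio.
A: Δ: 2! 4! 0! / 7! → 1/105; sum: t=0:+1/48 = 1/48; 3j²(3 1 2; 3 -1 -2) = Δ·Π!·Σ² = 1/7  (sign +1)
B: Δ: 2! 4! 0! / 7! → 1/105; sum: t=2:+1/12 = 1/12; 3j²(3 1 2; -2 1 1) = Δ·Π!·Σ² = 2/21  (sign -1)
I_A²/I_B² = (1/7)/(2/21) = 3/2

3/2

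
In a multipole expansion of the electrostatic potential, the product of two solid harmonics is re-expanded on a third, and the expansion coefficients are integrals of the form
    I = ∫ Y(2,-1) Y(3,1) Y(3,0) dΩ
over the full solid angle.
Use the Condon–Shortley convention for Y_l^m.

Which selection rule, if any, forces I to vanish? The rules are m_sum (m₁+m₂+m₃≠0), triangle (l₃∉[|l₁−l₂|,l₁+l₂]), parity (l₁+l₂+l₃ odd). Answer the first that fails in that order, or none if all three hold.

m₁+m₂+m₃ = -1 + 1 + 0 = 0  ✓
triangle: |2−3|=1 ≤ l₃=3 ≤ 2+3=5  ✓
parity: l₁+l₂+l₃ = 8 is even  ✓

none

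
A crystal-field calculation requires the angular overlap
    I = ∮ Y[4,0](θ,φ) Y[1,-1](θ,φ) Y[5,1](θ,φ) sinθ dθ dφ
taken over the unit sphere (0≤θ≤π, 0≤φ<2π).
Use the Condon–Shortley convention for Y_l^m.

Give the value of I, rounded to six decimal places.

-0.190188

m-sum 0 ✓  L=10 even ✓  3≤5≤5 ✓
Π(2lᵢ+1) = 9×3×11 = 297
triangle coeff Δ(4,1,5) = 1/495
Σ_t [0,0]: t=0:+1/576 = 1/576
(3j)²=5/99 [(4 1 5; 0 0 0)], sign=-1
Σ_t [0,0]: t=0:+1/1152 = 1/1152
(3j)²=1/33 [(4 1 5; 0 -1 1)], sign=+1
⇒ 4πI² = 5/11
I = (-1)√(5/11/(4π)) = -0.19018827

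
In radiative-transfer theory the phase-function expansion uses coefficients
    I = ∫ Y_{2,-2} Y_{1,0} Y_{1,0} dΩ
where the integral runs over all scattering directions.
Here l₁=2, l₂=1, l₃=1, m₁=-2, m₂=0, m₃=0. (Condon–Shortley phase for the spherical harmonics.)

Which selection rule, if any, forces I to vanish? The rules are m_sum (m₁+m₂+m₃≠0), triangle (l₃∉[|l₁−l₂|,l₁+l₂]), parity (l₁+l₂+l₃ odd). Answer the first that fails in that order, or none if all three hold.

m₁+m₂+m₃ = -2 + 0 + 0 = -2  ✗
triangle: |2−1|=1 ≤ l₃=1 ≤ 2+1=3
parity: l₁+l₂+l₃ = 4 is even

m_sum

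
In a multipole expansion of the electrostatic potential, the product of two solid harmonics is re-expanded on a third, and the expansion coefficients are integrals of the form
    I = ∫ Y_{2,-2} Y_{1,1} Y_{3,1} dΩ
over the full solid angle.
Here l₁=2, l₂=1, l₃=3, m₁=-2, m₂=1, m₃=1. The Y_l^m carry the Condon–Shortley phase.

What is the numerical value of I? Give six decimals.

-0.082589

m-sum 0 ✓  L=6 even ✓  1≤3≤3 ✓
Π(2lᵢ+1) = 5×3×7 = 105
triangle coeff Δ(2,1,3) = 1/105
Σ_t [0,0]: t=0:+1/4 = 1/4
(3j)²=3/35 [(2 1 3; 0 0 0)], sign=-1
Σ_t [0,0]: t=0:+1/48 = 1/48
(3j)²=1/105 [(2 1 3; -2 1 1)], sign=+1
⇒ 4πI² = 3/35
I = (-1)√(3/35/(4π)) = -0.08258890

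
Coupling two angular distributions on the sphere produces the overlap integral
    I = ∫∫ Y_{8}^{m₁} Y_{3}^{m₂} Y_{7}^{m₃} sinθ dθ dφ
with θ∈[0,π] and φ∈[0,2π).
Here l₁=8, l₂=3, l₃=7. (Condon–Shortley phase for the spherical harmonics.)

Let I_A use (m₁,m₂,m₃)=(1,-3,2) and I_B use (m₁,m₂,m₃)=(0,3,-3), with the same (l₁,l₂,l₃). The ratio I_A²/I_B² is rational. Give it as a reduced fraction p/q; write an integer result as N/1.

36/25

Shared (l₁,l₂,l₃)=(8,3,7): N and (l;000)² cancel in I_A²/I_B².
A: Δ = 4!·12!·2!/19! = 1/5290740; Racah Σ t=0..0: t=0:+1/29030400 = 1/29030400; ⇒ 3j(8 3 7; 1 -3 2)² = 54/4199, sgn -1
B: Δ = 4!·12!·2!/19! = 1/5290740; Racah Σ t=4..4: t=4:+1/46448640 = 1/46448640; ⇒ 3j(8 3 7; 0 3 -3)² = 75/8398, sgn +1
I_A²/I_B² = (54/4199)/(75/8398) = 36/25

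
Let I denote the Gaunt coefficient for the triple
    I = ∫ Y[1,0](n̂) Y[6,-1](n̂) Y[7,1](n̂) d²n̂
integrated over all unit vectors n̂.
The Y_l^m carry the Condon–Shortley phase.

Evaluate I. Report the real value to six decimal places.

-0.242415

Checks pass: Σm=0; 14 even; l₃=7∈[5,7].
(2·1+1)(2·6+1)(2·7+1) = 585
Δ: 0! 2! 12! / 15! → 1/1365
sum: t=0:+1/518400 = 1/518400
3j²(1 6 7; 0 0 0) = Δ·Π!·Σ² = 7/195  (sign -1)
sum: t=0:+1/604800 = 1/604800
3j²(1 6 7; 0 -1 1) = Δ·Π!·Σ² = 16/455  (sign +1)
combine: 4πI² = 585·7/195·16/455 = 48/65
take √, sign -1: I = -0.24241473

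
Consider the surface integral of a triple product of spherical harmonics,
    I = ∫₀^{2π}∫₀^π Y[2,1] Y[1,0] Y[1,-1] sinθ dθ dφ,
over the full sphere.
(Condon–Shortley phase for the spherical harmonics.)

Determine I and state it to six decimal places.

m-sum 0 ✓  L=4 even ✓  1≤1≤3 ✓
Π(2lᵢ+1) = 5×3×3 = 45
triangle coeff Δ(2,1,1) = 1/30
Σ_t [1,1]: t=1:−1/1 = -1/1
(3j)²=2/15 [(2 1 1; 0 0 0)], sign=+1
Σ_t [1,1]: t=1:−1/2 = -1/2
(3j)²=1/10 [(2 1 1; 1 0 -1)], sign=-1
⇒ 4πI² = 3/5
I = (-1)√(3/5/(4π)) = -0.21850969

-0.218510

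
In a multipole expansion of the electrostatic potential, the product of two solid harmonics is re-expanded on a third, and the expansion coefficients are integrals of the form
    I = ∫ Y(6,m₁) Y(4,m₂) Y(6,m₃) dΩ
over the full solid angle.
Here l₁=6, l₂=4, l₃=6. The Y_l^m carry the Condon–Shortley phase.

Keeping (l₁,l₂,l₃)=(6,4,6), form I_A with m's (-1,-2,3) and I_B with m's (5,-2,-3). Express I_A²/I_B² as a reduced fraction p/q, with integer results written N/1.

2/33

Same 6,4,6: normalisation and zero-m 3j drop out of the ratio.
A: Δ: 4! 8! 4! / 17! → 1/15315300; sum: t=0:+1/483840 t=1:−1/51840 t=2:+1/69120 = -1/362880; 3j²(6 4 6; -1 -2 3) = Δ·Π!·Σ² = 16/17017  (sign +1)
B: Δ: 4! 8! 4! / 17! → 1/15315300; sum: t=0:+1/483840 t=1:−1/1451520 = 1/725760; 3j²(6 4 6; 5 -2 -3) = Δ·Π!·Σ² = 24/1547  (sign -1)
I_A²/I_B² = (16/17017)/(24/1547) = 2/33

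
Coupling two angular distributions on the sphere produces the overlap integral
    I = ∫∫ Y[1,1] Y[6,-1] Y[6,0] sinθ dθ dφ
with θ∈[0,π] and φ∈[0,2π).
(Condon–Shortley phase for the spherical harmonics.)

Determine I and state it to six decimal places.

0.000000

L=13 odd ⇒ parity kills the (l;000) factor ⇒ I = 0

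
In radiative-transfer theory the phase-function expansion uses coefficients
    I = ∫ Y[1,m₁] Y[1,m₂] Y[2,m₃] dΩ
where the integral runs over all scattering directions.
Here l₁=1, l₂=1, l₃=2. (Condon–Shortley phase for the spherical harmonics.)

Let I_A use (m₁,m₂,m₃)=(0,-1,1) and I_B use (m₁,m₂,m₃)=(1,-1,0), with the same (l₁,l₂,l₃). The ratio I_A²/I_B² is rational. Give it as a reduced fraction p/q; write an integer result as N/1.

3/1

Shared (l₁,l₂,l₃)=(1,1,2): N and (l;000)² cancel in I_A²/I_B².
A: Δ = 0!·2!·2!/5! = 1/30; Racah Σ t=0..0: t=0:+1/2 = 1/2; ⇒ 3j(1 1 2; 0 -1 1)² = 1/10, sgn -1
B: Δ = 0!·2!·2!/5! = 1/30; Racah Σ t=0..0: t=0:+1/4 = 1/4; ⇒ 3j(1 1 2; 1 -1 0)² = 1/30, sgn +1
I_A²/I_B² = (1/10)/(1/30) = 3/1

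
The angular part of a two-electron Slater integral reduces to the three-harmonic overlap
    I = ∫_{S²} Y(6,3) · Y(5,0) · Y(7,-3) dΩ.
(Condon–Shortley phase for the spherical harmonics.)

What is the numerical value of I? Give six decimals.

Checks pass: Σm=0; 18 even; l₃=7∈[1,11].
(2·6+1)(2·5+1)(2·7+1) = 2145
Δ: 4! 8! 6! / 19! → 1/174594420
sum: t=0:+1/4147200 t=1:−1/207360 t=2:+1/82944 t=3:−1/207360 t=4:+1/4147200 = 1/345600
3j²(6 5 7; 0 0 0) = Δ·Π!·Σ² = 420/46189  (sign -1)
sum: t=0:+1/2073600 t=1:−1/414720 t=2:+1/725760 t=3:−1/11612160 = -37/58060800
3j²(6 5 7; 3 0 -3) = Δ·Π!·Σ² = 4107/646646  (sign -1)
combine: 4πI² = 2145·420/46189·4107/646646 = 1848150/14919047
take √, sign +1: I = 0.09928717

0.099287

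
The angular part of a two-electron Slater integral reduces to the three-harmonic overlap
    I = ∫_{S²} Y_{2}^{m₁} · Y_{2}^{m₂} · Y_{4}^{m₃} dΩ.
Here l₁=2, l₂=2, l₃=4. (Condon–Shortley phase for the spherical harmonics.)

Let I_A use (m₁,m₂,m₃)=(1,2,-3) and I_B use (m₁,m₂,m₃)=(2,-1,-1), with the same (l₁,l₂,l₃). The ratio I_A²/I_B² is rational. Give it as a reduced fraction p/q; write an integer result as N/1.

7/1

Same 2,2,4: normalisation and zero-m 3j drop out of the ratio.
A: Δ: 0! 4! 4! / 9! → 1/630; sum: t=0:+1/144 = 1/144; 3j²(2 2 4; 1 2 -3) = Δ·Π!·Σ² = 1/18  (sign -1)
B: Δ: 0! 4! 4! / 9! → 1/630; sum: t=0:+1/144 = 1/144; 3j²(2 2 4; 2 -1 -1) = Δ·Π!·Σ² = 1/126  (sign -1)
I_A²/I_B² = (1/18)/(1/126) = 7/1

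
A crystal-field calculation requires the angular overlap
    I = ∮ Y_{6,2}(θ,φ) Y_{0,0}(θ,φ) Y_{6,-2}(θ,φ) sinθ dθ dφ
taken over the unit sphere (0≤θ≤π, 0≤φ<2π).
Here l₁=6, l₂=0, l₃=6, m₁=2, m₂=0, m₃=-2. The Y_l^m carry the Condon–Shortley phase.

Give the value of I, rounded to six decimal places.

0.282095

m-sum 0 ✓  L=12 even ✓  6≤6≤6 ✓
Π(2lᵢ+1) = 13×1×13 = 169
triangle coeff Δ(6,0,6) = 1/13
Σ_t [0,0]: t=0:+1/518400 = 1/518400
(3j)²=1/13 [(6 0 6; 0 0 0)], sign=+1
Σ_t [0,0]: t=0:+1/967680 = 1/967680
(3j)²=1/13 [(6 0 6; 2 0 -2)], sign=+1
⇒ 4πI² = 1/1
I = (+1)√(1/1/(4π)) = 0.28209479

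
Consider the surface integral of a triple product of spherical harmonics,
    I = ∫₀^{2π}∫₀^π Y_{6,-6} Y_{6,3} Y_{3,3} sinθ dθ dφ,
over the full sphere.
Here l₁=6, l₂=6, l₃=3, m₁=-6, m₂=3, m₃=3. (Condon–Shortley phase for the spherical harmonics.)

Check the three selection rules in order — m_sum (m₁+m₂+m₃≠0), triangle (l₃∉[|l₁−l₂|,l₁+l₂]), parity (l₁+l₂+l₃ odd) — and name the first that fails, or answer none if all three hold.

parity

azimuthal sum: -6 + 3 + 3 = 0  ✓
0 ≤ 3 ≤ 12 (triangle on l)  ✓
L = 6 + 6 + 3 = 15 (odd)  ✗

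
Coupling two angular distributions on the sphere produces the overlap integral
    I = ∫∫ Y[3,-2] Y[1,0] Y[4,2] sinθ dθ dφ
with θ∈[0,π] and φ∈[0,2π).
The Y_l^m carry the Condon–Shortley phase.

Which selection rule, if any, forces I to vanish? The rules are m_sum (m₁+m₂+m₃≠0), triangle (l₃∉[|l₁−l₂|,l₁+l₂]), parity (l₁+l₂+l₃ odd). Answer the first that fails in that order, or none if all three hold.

azimuthal sum: -2 + 0 + 2 = 0  ✓
2 ≤ 4 ≤ 4 (triangle on l)  ✓
L = 3 + 1 + 4 = 8 (even)  ✓

none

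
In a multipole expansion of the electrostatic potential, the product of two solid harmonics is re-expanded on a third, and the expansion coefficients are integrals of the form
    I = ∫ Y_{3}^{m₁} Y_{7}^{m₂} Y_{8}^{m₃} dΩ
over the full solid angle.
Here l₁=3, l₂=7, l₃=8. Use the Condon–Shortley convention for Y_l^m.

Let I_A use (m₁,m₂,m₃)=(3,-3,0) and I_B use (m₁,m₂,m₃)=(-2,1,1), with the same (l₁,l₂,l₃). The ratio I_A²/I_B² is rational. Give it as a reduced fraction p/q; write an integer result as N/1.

Same 3,7,8: normalisation and zero-m 3j drop out of the ratio.
A: Δ: 2! 4! 12! / 19! → 1/5290740; sum: t=0:+1/46448640 = 1/46448640; 3j²(3 7 8; 3 -3 0) = Δ·Π!·Σ² = 75/8398  (sign +1)
B: Δ: 2! 4! 12! / 19! → 1/5290740; sum: t=1:−1/14515200 t=2:+1/6220800 = 1/10886400; 3j²(3 7 8; -2 1 1) = Δ·Π!·Σ² = 128/12597  (sign -1)
I_A²/I_B² = (75/8398)/(128/12597) = 225/256

225/256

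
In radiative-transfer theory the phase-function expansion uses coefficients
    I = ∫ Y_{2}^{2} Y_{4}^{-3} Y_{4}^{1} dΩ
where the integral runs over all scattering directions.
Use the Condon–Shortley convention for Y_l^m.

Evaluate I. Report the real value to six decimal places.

0.159270

Checks pass: Σm=0; 10 even; l₃=4∈[2,6].
(2·2+1)(2·4+1)(2·4+1) = 405
Δ: 2! 2! 6! / 11! → 1/13860
sum: t=0:+1/192 t=1:−1/36 t=2:+1/192 = -5/288
3j²(2 4 4; 0 0 0) = Δ·Π!·Σ² = 20/693  (sign -1)
sum: t=0:+1/480 = 1/480
3j²(2 4 4; 2 -3 1) = Δ·Π!·Σ² = 3/110  (sign -1)
combine: 4πI² = 405·20/693·3/110 = 270/847
take √, sign +1: I = 0.15927046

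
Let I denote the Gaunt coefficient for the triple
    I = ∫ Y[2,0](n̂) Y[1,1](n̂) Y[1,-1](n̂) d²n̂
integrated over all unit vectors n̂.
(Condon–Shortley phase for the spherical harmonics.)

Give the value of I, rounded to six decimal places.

0.126157

Checks pass: Σm=0; 4 even; l₃=1∈[1,3].
(2·2+1)(2·1+1)(2·1+1) = 45
Δ: 2! 2! 0! / 5! → 1/30
sum: t=1:−1/1 = -1/1
3j²(2 1 1; 0 0 0) = Δ·Π!·Σ² = 2/15  (sign +1)
sum: t=2:+1/4 = 1/4
3j²(2 1 1; 0 1 -1) = Δ·Π!·Σ² = 1/30  (sign +1)
combine: 4πI² = 45·2/15·1/30 = 1/5
take √, sign +1: I = 0.12615663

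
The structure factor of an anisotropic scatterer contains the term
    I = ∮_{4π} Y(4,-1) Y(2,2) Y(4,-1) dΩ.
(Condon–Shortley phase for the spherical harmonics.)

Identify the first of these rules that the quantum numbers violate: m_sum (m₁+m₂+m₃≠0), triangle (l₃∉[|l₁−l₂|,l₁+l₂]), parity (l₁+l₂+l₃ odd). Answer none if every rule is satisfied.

none

m₁+m₂+m₃ = -1 + 2 − 1 = 0  ✓
triangle: |4−2|=2 ≤ l₃=4 ≤ 4+2=6  ✓
parity: l₁+l₂+l₃ = 10 is even  ✓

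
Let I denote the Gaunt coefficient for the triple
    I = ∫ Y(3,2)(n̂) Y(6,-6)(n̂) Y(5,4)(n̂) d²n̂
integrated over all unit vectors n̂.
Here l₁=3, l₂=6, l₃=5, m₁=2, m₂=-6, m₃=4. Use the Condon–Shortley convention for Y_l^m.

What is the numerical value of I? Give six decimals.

0.207001

Rules hold: Σm=0, L=14 even, 3≤5≤9.
N = 7·13·11 = 1001
Δ = 4!·2!·8!/15! = 1/675675
Racah Σ t=1..3: t=1:−1/8640 t=2:+1/2304 t=3:−1/8640 = 7/34560
⇒ 3j(3 6 5; 0 0 0)² = 7/429, sgn -1
Racah Σ t=0..0: t=0:+1/967680 = 1/967680
⇒ 3j(3 6 5; 2 -6 4)² = 3/91, sgn -1
4πI² = N·(3j₀)²·(3jₘ)² = 7/13
I = +1·√(0.538462/4π) = 0.20700098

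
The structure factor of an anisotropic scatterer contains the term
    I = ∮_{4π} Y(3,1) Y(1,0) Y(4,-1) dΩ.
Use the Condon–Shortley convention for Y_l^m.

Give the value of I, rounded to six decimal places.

Checks pass: Σm=0; 8 even; l₃=4∈[2,4].
(2·3+1)(2·1+1)(2·4+1) = 189
Δ: 0! 6! 2! / 9! → 1/252
sum: t=0:+1/36 = 1/36
3j²(3 1 4; 0 0 0) = Δ·Π!·Σ² = 4/63  (sign +1)
sum: t=0:+1/48 = 1/48
3j²(3 1 4; 1 0 -1) = Δ·Π!·Σ² = 5/84  (sign -1)
combine: 4πI² = 189·4/63·5/84 = 5/7
take √, sign -1: I = -0.23841361

-0.238414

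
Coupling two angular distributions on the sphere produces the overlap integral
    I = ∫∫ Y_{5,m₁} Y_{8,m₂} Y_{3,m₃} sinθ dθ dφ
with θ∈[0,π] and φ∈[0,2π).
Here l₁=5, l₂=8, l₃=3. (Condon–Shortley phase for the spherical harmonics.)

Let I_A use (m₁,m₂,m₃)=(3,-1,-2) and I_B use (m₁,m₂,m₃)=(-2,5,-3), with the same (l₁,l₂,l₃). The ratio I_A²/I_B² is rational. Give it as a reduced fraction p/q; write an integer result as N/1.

Same 5,8,3: normalisation and zero-m 3j drop out of the ratio.
A: Δ: 10! 0! 6! / 17! → 1/136136; sum: t=2:+1/9676800 = 1/9676800; 3j²(5 8 3; 3 -1 -2) = Δ·Π!·Σ² = 27/19448  (sign -1)
B: Δ: 10! 0! 6! / 17! → 1/136136; sum: t=7:−1/21772800 = -1/21772800; 3j²(5 8 3; -2 5 -3) = Δ·Π!·Σ² = 3/238  (sign -1)
I_A²/I_B² = (27/19448)/(3/238) = 63/572

63/572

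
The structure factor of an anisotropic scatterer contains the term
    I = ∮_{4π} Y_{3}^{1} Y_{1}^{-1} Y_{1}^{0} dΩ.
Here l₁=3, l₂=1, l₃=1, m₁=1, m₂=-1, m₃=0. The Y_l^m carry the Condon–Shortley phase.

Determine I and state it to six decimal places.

0.000000

l₃=1 ∉ [2,4] — triangle fails ⇒ I = 0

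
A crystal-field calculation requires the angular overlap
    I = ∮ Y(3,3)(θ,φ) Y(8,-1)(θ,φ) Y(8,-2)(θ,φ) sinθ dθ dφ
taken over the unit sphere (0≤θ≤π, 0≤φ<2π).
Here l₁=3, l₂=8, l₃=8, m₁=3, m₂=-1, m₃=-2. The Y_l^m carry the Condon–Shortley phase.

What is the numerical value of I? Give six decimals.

0.000000

L=19 odd ⇒ parity kills the (l;000) factor ⇒ I = 0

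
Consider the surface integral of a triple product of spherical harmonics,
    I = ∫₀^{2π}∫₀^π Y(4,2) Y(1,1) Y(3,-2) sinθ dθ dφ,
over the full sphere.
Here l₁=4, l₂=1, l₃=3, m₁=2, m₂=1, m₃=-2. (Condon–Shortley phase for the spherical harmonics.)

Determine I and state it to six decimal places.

0.000000

Σmᵢ = 1 ≠ 0, so the φ-integral vanishes; I = 0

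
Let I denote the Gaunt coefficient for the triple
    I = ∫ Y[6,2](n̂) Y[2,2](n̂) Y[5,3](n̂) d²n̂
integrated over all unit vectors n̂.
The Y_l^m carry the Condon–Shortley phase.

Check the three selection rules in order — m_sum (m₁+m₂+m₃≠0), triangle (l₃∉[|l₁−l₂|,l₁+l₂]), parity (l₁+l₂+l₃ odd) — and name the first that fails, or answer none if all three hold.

Σmᵢ = 7  ✗
l₃∈[|l₁−l₂|,l₁+l₂]=[4,8], have l₃=5
Σlᵢ = 13 ⇒ odd

m_sum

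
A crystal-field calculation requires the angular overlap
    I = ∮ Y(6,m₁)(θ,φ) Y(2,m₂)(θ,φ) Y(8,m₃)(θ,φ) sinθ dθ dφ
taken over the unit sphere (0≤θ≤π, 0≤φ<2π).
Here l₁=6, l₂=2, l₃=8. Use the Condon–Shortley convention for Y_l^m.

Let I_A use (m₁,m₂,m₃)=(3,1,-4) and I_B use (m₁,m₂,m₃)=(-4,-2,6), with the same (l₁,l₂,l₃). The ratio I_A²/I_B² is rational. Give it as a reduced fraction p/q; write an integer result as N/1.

Same 6,2,8: normalisation and zero-m 3j drop out of the ratio.
A: Δ: 0! 12! 4! / 17! → 1/30940; sum: t=0:+1/13063680 = 1/13063680; 3j²(6 2 8; 3 1 -4) = Δ·Π!·Σ² = 44/1547  (sign +1)
B: Δ: 0! 12! 4! / 17! → 1/30940; sum: t=0:+1/174182400 = 1/174182400; 3j²(6 2 8; -4 -2 6) = Δ·Π!·Σ² = 11/340  (sign +1)
I_A²/I_B² = (44/1547)/(11/340) = 80/91

80/91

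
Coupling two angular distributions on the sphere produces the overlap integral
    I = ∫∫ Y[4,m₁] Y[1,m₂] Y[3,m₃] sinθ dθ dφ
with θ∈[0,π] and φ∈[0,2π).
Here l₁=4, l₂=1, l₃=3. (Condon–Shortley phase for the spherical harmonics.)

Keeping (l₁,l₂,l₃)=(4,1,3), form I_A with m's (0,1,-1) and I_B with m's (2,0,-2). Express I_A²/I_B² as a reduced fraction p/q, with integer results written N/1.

l's match ⇒ only the (l;m) 3-j factors differ between A and B.
A: triangle coeff Δ(4,1,3) = 1/252; Σ_t [2,2]: t=2:+1/96 = 1/96; (3j)²=1/42 [(4 1 3; 0 1 -1)], sign=+1
B: triangle coeff Δ(4,1,3) = 1/252; Σ_t [1,1]: t=1:−1/120 = -1/120; (3j)²=1/21 [(4 1 3; 2 0 -2)], sign=+1
I_A²/I_B² = (1/42)/(1/21) = 1/2

1/2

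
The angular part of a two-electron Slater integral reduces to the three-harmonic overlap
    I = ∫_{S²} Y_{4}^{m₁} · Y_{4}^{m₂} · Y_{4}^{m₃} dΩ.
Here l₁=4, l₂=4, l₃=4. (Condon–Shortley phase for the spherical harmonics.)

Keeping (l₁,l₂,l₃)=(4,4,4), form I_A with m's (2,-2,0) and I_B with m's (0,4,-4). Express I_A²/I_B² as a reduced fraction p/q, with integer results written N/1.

Shared (l₁,l₂,l₃)=(4,4,4): N and (l;000)² cancel in I_A²/I_B².
A: Δ = 4!·4!·4!/13! = 1/450450; Racah Σ t=0..2: t=0:+1/384 t=1:−1/216 t=2:+1/2304 = -11/6912; ⇒ 3j(4 4 4; 2 -2 0)² = 11/1638, sgn -1
B: Δ = 4!·4!·4!/13! = 1/450450; Racah Σ t=4..4: t=4:+1/13824 = 1/13824; ⇒ 3j(4 4 4; 0 4 -4)² = 14/1287, sgn +1
I_A²/I_B² = (11/1638)/(14/1287) = 121/196

121/196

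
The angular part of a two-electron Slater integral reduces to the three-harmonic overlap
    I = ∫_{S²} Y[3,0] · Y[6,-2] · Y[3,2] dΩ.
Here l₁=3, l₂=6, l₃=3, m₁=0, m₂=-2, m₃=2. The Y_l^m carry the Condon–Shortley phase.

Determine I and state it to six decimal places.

0.177420

Rules hold: Σm=0, L=12 even, 3≤3≤9.
N = 7·13·7 = 637
Δ = 6!·0!·6!/13! = 1/12012
Racah Σ t=3..3: t=3:−1/1296 = -1/1296
⇒ 3j(3 6 3; 0 0 0)² = 100/3003, sgn +1
Racah Σ t=3..3: t=3:−1/4320 = -1/4320
⇒ 3j(3 6 3; 0 -2 2)² = 8/429, sgn +1
4πI² = N·(3j₀)²·(3jₘ)² = 5600/14157
I = +1·√(0.395564/4π) = 0.17742036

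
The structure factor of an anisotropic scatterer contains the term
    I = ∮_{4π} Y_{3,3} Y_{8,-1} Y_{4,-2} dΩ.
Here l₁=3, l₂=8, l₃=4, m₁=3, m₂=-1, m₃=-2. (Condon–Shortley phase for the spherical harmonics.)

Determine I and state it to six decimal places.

triangle: need 5≤l₃≤11, have 4; I=0

0.000000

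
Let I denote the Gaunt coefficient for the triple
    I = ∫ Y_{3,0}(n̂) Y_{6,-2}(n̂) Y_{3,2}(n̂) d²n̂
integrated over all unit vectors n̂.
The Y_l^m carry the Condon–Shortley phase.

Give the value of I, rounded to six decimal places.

m-sum 0 ✓  L=12 even ✓  3≤3≤9 ✓
Π(2lᵢ+1) = 7×13×7 = 637
triangle coeff Δ(3,6,3) = 1/12012
Σ_t [3,3]: t=3:−1/1296 = -1/1296
(3j)²=100/3003 [(3 6 3; 0 0 0)], sign=+1
Σ_t [3,3]: t=3:−1/4320 = -1/4320
(3j)²=8/429 [(3 6 3; 0 -2 2)], sign=+1
⇒ 4πI² = 5600/14157
I = (+1)√(5600/14157/(4π)) = 0.17742036

0.177420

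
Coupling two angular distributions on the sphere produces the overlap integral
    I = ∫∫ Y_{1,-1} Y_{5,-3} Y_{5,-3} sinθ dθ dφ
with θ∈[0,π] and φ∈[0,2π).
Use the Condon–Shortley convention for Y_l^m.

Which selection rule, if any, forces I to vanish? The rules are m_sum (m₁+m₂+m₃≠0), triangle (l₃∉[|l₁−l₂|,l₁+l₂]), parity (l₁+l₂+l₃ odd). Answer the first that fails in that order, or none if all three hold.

m_sum

azimuthal sum: -1 − 3 − 3 = -7  ✗
4 ≤ 5 ≤ 6 (triangle on l)
L = 1 + 5 + 5 = 11 (odd)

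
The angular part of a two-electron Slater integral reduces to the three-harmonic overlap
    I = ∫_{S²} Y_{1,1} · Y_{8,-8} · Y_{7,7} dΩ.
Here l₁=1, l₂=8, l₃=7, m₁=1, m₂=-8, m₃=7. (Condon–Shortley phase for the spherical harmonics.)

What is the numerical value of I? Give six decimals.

m-sum 0 ✓  L=16 even ✓  7≤7≤9 ✓
Π(2lᵢ+1) = 3×17×15 = 765
triangle coeff Δ(1,8,7) = 1/2040
Σ_t [1,1]: t=1:−1/25401600 = -1/25401600
(3j)²=8/255 [(1 8 7; 0 0 0)], sign=+1
Σ_t [0,0]: t=0:+1/174356582400 = 1/174356582400
(3j)²=1/17 [(1 8 7; 1 -8 7)], sign=+1
⇒ 4πI² = 24/17
I = (+1)√(24/17/(4π)) = 0.33517856

0.335179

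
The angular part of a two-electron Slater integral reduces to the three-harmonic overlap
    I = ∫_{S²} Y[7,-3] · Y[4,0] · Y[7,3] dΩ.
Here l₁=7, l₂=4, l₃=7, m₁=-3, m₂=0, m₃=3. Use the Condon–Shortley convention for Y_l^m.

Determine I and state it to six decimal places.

Checks pass: Σm=0; 18 even; l₃=7∈[3,11].
(2·7+1)(2·4+1)(2·7+1) = 2025
Δ: 4! 10! 4! / 19! → 1/58198140
sum: t=0:+1/17418240 t=1:−1/622080 t=2:+1/230400 t=3:−1/622080 t=4:+1/17418240 = 1/806400
3j²(7 4 7; 0 0 0) = Δ·Π!·Σ² = 2268/230945  (sign -1)
sum: t=0:+1/2090188800 t=1:−1/13063680 t=2:+1/1290240 t=3:−1/1088640 t=4:+1/9953280 = -83/696729600
3j²(7 4 7; -3 0 3) = Δ·Π!·Σ² = 6889/6466460  (sign -1)
combine: 4πI² = 2025·2268/230945·6889/6466460 = 45198729/2133423721
take √, sign +1: I = 0.04106006

0.041060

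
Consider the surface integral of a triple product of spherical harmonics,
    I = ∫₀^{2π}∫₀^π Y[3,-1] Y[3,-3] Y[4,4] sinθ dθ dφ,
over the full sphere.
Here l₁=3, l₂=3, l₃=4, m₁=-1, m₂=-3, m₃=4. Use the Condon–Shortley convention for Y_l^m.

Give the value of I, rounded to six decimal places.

m-sum 0 ✓  L=10 even ✓  0≤4≤6 ✓
Π(2lᵢ+1) = 7×7×9 = 441
triangle coeff Δ(3,3,4) = 1/34650
Σ_t [0,2]: t=0:+1/72 t=1:−1/16 t=2:+1/72 = -5/144
(3j)²=2/77 [(3 3 4; 0 0 0)], sign=-1
Σ_t [0,0]: t=0:+1/1152 = 1/1152
(3j)²=1/33 [(3 3 4; -1 -3 4)], sign=+1
⇒ 4πI² = 42/121
I = (-1)√(42/121/(4π)) = -0.16619847

-0.166198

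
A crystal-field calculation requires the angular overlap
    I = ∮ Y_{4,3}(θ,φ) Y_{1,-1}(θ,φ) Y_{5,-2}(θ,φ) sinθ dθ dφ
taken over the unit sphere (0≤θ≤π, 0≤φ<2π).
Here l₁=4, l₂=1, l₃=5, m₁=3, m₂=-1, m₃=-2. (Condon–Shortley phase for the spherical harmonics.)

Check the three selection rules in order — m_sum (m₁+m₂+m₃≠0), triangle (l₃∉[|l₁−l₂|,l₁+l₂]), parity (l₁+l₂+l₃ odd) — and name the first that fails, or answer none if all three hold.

none

Σmᵢ = 0  ✓
l₃∈[|l₁−l₂|,l₁+l₂]=[3,5], have l₃=5  ✓
Σlᵢ = 10 ⇒ even  ✓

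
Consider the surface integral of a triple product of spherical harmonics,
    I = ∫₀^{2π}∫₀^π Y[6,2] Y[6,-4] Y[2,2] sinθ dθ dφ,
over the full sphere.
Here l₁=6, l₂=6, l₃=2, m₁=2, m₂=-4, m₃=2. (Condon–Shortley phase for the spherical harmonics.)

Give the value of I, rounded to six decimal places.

-0.153870

m-sum 0 ✓  L=14 even ✓  0≤2≤12 ✓
Π(2lᵢ+1) = 13×13×5 = 845
triangle coeff Δ(6,6,2) = 1/90090
Σ_t [4,6]: t=4:+1/69120 t=5:−1/14400 t=6:+1/69120 = -7/172800
(3j)²=14/715 [(6 6 2; 0 0 0)], sign=-1
Σ_t [2,2]: t=2:+1/322560 = 1/322560
(3j)²=18/1001 [(6 6 2; 2 -4 2)], sign=+1
⇒ 4πI² = 36/121
I = (-1)√(36/121/(4π)) = -0.15386989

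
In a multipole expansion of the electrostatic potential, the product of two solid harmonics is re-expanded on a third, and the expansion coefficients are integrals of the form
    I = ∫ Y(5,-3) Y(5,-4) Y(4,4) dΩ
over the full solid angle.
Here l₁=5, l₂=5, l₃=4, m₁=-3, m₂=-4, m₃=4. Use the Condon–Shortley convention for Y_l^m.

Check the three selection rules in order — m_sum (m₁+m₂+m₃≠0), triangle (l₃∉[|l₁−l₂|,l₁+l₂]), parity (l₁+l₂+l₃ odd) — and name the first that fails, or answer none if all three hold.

m₁+m₂+m₃ = -3 − 4 + 4 = -3  ✗
triangle: |5−5|=0 ≤ l₃=4 ≤ 5+5=10
parity: l₁+l₂+l₃ = 14 is even

m_sum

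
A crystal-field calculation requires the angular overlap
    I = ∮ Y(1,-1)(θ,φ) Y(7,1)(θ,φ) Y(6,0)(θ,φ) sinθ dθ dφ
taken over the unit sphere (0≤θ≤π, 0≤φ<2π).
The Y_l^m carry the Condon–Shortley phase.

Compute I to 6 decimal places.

m-sum 0 ✓  L=14 even ✓  6≤6≤8 ✓
Π(2lᵢ+1) = 3×15×13 = 585
triangle coeff Δ(1,7,6) = 1/1365
Σ_t [1,1]: t=1:−1/518400 = -1/518400
(3j)²=7/195 [(1 7 6; 0 0 0)], sign=-1
Σ_t [2,2]: t=2:+1/1036800 = 1/1036800
(3j)²=4/195 [(1 7 6; -1 1 0)], sign=+1
⇒ 4πI² = 28/65
I = (-1)√(28/65/(4π)) = -0.18514731

-0.185147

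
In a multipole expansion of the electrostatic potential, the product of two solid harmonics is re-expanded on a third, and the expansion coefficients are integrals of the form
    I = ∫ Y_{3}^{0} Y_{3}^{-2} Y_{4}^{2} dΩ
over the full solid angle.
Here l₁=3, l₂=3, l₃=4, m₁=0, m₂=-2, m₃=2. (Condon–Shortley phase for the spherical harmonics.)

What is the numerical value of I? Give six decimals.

-0.044418

Checks pass: Σm=0; 10 even; l₃=4∈[0,6].
(2·3+1)(2·3+1)(2·4+1) = 441
Δ: 2! 4! 4! / 11! → 1/34650
sum: t=0:+1/72 t=1:−1/16 t=2:+1/72 = -5/144
3j²(3 3 4; 0 0 0) = Δ·Π!·Σ² = 2/77  (sign -1)
sum: t=0:+1/72 t=1:−1/96 = 1/288
3j²(3 3 4; 0 -2 2) = Δ·Π!·Σ² = 1/462  (sign +1)
combine: 4πI² = 441·2/77·1/462 = 3/121
take √, sign -1: I = -0.04441841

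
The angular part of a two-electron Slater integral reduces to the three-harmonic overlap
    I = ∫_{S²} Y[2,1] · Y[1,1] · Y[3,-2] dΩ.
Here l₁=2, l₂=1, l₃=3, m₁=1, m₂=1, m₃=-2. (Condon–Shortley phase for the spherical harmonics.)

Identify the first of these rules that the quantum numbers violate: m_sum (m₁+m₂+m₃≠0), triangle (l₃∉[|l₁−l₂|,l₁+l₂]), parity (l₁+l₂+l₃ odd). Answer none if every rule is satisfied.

m₁+m₂+m₃ = 1 + 1 − 2 = 0  ✓
triangle: |2−1|=1 ≤ l₃=3 ≤ 2+1=3  ✓
parity: l₁+l₂+l₃ = 6 is even  ✓

none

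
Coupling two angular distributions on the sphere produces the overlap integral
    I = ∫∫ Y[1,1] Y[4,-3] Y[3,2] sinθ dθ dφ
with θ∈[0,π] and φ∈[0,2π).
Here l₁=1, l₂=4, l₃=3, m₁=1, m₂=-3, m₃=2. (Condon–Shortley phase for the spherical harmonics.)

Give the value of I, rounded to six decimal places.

-0.282095

Checks pass: Σm=0; 8 even; l₃=3∈[3,5].
(2·1+1)(2·4+1)(2·3+1) = 189
Δ: 2! 0! 6! / 9! → 1/252
sum: t=1:−1/36 = -1/36
3j²(1 4 3; 0 0 0) = Δ·Π!·Σ² = 4/63  (sign +1)
sum: t=0:+1/240 = 1/240
3j²(1 4 3; 1 -3 2) = Δ·Π!·Σ² = 1/12  (sign -1)
combine: 4πI² = 189·4/63·1/12 = 1/1
take √, sign -1: I = -0.28209479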